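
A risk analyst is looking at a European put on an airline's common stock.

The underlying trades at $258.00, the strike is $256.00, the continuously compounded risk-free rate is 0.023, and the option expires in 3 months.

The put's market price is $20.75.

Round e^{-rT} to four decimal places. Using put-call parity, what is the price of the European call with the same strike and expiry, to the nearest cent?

e^(−rT) = e^(−0.023·0.25) = 0.9943
Put-call parity: C − P = S − K·e^(−rT) = 258 − 256·0.9943 = 258 − 254.5408 = 3.4592
C = P + (C − P) = 20.75 + (3.4592) = 24.2092

$24.21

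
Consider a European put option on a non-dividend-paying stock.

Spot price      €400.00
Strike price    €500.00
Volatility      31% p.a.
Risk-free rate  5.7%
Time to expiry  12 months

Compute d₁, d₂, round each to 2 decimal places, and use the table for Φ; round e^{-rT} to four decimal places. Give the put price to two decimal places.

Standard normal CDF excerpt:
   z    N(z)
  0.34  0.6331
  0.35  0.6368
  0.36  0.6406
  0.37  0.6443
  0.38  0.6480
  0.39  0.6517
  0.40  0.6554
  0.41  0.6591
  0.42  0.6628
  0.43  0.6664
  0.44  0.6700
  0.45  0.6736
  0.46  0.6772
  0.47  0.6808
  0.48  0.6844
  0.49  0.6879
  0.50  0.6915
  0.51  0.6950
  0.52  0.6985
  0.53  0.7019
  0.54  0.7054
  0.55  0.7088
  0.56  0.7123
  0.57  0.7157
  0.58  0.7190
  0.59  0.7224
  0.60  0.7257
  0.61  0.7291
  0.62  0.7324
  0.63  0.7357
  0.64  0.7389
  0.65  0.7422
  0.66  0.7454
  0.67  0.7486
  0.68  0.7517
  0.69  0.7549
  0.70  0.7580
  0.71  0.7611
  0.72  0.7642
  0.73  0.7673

σ√T = 0.31 × 1.0000 = 0.3100
d₁ = [ln(400/500) + (0.057 + 0.31²/2)·1] / 0.3100 = [-0.2231 + 0.1051] / 0.3100 = -0.3809 → -0.38
d₂ = d₁ − σ√T = -0.3809 − 0.3100 = -0.6909 → -0.69
exp(−rT) = exp(−0.057·1) = 0.9446
N(−d₂) = N(0.69) = 0.7549;  N(−d₁) = N(0.38) = 0.6480
P = 500·0.9446·0.7549 − 400·0.6480 = 356.5393 − 259.2000 = 97.3393

€97.34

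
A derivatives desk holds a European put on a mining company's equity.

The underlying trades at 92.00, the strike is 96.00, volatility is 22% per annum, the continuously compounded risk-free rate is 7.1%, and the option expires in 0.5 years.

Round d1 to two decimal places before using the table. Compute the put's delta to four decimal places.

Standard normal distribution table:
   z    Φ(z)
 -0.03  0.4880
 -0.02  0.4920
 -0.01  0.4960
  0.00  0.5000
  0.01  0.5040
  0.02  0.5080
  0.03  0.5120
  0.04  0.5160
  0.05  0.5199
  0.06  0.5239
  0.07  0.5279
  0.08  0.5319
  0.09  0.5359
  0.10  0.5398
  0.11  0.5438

σ√T = 0.22 × 0.7071 = 0.1556
d₁ = [ln(92/96) + (0.071 + ½·0.22²)·0.5] / (σ√T) = (-0.0426 + 0.0476) / 0.1556 = 0.0324 ⇒ 0.03
N(d₁) = N(0.03) = 0.5120
Δ_put = N(d₁) − 1 = 0.5120 − 1 = -0.4880

-0.4880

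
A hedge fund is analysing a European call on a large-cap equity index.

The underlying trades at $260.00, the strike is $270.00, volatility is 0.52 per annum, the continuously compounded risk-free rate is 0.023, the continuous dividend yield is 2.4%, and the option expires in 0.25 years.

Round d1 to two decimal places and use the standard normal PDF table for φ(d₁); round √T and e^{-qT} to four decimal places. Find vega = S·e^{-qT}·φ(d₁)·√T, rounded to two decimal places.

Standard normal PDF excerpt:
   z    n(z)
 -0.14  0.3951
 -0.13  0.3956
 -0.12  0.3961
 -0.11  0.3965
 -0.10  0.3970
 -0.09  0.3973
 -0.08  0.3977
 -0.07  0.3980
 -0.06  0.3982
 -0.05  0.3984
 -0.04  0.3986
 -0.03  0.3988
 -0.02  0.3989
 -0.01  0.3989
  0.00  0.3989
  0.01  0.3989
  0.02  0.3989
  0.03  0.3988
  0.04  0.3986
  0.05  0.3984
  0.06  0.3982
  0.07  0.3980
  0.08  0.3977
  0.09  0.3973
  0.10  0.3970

T = 0.25;  σ√T = 0.2600
ln(S/K) + (r − q + σ²/2)T = ln(260/270) + (0.023 − 0.024 + 0.52²/2)·0.25 = -0.0377 + 0.0336 = -0.0042
d₁ = -0.0042 / 0.2600 = -0.0161 → -0.02
√T = √0.25 = 0.5000
φ(d₁) = φ(-0.02) = 0.3989
e^(−qT) = e^(−0.024·0.25) = 0.9940
vega = S·e^(−qT)·φ(d₁)·√T = 260·0.9940·0.3989·0.5000 = 51.5459

51.55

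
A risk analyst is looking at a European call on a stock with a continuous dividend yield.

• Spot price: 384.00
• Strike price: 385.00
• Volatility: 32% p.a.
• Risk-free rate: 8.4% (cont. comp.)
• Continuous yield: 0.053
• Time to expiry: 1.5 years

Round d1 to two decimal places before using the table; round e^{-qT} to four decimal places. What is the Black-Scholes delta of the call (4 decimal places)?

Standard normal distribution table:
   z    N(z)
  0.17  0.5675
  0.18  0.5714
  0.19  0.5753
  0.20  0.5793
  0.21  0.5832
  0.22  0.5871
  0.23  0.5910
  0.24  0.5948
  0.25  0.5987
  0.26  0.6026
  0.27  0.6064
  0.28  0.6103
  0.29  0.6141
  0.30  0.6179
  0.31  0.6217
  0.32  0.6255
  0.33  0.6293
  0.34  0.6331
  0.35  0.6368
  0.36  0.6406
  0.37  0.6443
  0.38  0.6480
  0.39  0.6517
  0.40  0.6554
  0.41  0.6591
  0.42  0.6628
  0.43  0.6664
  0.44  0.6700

σ√T = 0.32·√1.5 = 0.3919
d₁ = [ln(384/385) + (0.084 − 0.053 + ½·0.32²)·1.5] / (σ√T) = (-0.0026 + 0.1233) / 0.3919 = 0.3080 which rounds to 0.31
N(d₁) = N(0.31) = 0.6217
Δ_call = e^(−qT)·N(d₁) = 0.9236·0.6217 = 0.5742

0.5742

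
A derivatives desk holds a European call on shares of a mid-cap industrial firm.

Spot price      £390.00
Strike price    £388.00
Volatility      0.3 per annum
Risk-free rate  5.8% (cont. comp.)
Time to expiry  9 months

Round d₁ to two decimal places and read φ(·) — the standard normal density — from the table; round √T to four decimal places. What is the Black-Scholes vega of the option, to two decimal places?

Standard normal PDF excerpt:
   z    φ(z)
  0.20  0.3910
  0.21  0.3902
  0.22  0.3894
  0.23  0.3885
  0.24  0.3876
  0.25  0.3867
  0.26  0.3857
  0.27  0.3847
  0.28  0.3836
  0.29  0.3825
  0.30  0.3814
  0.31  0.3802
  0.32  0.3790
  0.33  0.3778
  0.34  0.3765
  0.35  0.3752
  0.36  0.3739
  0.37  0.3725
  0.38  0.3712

T = 0.75;  σ√T = 0.2598
d₁ = [ln(390/388) + (0.058 + ½·0.3²)·0.75] / (σ√T) = (0.0051 + 0.0773) / 0.2598 = 0.3171 ⇒ 0.32
√T = √0.75 = 0.8660
φ(d₁) = φ(0.32) = 0.3790
vega = S·φ(d₁)·√T = 390·0.3790·0.8660 = 128.0035

128.00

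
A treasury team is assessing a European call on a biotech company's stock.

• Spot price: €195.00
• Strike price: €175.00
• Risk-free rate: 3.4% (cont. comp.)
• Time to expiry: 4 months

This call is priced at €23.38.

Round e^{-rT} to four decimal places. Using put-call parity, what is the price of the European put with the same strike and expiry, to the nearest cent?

e^(−rT) = e^(−0.034·0.3333) = 0.9887
Put-call parity: C − P = S − K·e^(−rT) = 195 − 175·0.9887 = 195 − 173.0225 = 21.9775
P = C − (C − P) = 23.38 − (21.9775) = 1.4025

€1.40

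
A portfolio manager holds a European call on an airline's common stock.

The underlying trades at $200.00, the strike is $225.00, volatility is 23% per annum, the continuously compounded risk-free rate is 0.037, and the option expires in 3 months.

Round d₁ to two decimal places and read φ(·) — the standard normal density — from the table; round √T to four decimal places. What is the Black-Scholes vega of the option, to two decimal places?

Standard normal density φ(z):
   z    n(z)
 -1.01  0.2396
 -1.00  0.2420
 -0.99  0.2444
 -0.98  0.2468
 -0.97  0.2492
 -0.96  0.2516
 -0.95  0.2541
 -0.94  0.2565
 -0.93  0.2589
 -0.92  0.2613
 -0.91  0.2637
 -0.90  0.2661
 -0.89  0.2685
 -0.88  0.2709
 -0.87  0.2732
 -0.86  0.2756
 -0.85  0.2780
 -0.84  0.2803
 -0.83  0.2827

σ√T = 0.23 × 0.5000 = 0.1150
d₁ = [ln(200/225) + (0.037 + 0.23²/2)·0.25] / 0.1150 = [-0.1178 + 0.0159] / 0.1150 = -0.8863 ⇒ -0.89
√T = √0.25 = 0.5000
φ(d₁) = φ(-0.89) = 0.2685
vega = S·φ(d₁)·√T = 200·0.2685·0.5000 = 26.8500

26.85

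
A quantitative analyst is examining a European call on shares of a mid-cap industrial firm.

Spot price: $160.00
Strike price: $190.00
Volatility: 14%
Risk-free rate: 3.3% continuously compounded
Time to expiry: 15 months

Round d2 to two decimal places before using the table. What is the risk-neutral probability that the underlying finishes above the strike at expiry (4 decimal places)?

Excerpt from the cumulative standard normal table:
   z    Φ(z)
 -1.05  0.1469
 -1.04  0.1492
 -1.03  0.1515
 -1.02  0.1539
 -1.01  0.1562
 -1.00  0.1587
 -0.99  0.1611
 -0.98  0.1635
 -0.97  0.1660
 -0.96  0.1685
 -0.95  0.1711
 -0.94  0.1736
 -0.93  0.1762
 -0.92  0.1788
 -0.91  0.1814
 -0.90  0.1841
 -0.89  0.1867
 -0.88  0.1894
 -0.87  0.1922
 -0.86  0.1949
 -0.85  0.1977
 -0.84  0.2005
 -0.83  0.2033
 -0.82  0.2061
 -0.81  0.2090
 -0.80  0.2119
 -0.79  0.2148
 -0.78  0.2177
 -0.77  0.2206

T = 1.25;  σ√T = 0.1565
d₁ = [ln(160/190) + (0.033 + ½·0.14²)·1.25] / (σ√T) = (-0.1719 + 0.0535) / 0.1565 = -0.7561 ⇒ -0.76
d₂ = -0.7561 − 0.1565 = -0.9126 ⇒ -0.91
Risk-neutral Pr[S_T > K] = N(d₂) = N(-0.91) = 0.1814

0.1814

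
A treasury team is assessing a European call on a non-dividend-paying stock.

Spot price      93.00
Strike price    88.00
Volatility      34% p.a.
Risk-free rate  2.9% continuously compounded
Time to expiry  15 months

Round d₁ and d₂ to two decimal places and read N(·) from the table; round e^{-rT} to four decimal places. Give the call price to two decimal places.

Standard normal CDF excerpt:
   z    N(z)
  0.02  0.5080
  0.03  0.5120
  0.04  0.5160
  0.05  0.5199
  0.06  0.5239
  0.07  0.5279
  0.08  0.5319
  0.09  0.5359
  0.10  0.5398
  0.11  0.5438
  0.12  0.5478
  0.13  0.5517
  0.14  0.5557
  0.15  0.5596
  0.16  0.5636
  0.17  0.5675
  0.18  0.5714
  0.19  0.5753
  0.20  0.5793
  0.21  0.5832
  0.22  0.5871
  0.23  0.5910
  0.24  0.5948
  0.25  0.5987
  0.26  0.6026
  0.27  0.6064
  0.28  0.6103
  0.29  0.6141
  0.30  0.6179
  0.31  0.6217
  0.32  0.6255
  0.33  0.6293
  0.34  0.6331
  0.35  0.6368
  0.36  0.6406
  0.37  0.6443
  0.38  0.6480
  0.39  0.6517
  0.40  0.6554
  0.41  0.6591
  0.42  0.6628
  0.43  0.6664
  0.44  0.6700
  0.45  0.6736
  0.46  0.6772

T = 1.25;  σ√T = 0.3801
d₁ = [ln(93/88) + (0.029 + 0.34²/2)·1.25] / 0.3801 = [0.0553 + 0.1085] / 0.3801 = 0.4308 which rounds to 0.43
d₂ = d₁ − σ√T = 0.4308 − 0.3801 = 0.0507 which rounds to 0.05
e^(−rT) = e^(−0.029·1.25) = 0.9644
N(d₁) = N(0.43) = 0.6664;  N(d₂) = N(0.05) = 0.5199
C = 93·0.6664 − 88·0.9644·0.5199 = 61.9752 − 44.1225 = 17.8527

17.85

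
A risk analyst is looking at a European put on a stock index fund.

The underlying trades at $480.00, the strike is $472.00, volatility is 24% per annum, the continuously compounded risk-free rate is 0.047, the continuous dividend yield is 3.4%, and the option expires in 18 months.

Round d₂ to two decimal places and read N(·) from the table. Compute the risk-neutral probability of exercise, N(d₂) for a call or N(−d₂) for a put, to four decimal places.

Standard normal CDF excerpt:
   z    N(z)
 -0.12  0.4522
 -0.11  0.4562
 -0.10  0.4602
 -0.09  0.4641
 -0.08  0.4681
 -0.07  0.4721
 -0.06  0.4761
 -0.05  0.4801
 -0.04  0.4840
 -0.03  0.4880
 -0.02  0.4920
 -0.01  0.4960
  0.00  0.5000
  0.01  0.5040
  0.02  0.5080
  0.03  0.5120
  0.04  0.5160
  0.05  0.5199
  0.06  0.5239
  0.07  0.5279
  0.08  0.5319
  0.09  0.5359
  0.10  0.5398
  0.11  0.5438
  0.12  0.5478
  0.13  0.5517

T = 1.5;  σ√T = 0.2939
d₁ = [ln(480/472) + (0.047 − 0.034 + ½·0.24²)·1.5] / (σ√T) = (0.0168 + 0.0627) / 0.2939 = 0.2705 which rounds to 0.27
d₂ = 0.2705 − 0.2939 = -0.0235 which rounds to -0.02
Pr(exercise) under Q = N(−d₂) = N(0.02) = 0.5080

0.5080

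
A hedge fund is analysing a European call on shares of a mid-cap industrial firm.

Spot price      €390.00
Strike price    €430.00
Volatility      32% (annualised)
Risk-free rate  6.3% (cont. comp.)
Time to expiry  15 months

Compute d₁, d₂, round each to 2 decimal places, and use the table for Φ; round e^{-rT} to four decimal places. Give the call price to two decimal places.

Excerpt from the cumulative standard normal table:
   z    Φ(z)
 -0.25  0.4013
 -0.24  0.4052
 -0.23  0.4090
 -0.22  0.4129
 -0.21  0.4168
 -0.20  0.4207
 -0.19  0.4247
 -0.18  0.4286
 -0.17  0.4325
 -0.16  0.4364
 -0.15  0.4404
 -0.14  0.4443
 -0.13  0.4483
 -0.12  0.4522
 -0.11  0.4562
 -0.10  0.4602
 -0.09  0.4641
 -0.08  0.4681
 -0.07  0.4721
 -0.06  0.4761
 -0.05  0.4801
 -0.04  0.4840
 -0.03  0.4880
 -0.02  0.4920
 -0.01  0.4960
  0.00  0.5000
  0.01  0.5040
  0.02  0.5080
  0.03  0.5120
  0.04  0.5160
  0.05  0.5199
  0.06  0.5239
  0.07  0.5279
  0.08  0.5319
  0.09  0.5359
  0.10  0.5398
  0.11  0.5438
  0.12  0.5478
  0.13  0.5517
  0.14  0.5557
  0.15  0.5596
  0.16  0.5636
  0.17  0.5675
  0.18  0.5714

σ√T = 0.32 × 1.1180 = 0.3578
d₁ = [ln(390/430) + (0.063 + 0.32²/2)·1.25] / 0.3578 = [-0.0976 + 0.1427] / 0.3578 = 0.1261 which rounds to 0.13
d₂ = d₁ − σ√T = 0.1261 − 0.3578 = -0.2317 which rounds to -0.23
exp(−rT) = exp(−0.063·1.25) = 0.9243
N(d₁) = N(0.13) = 0.5517;  N(d₂) = N(-0.23) = 0.4090
C = 390·0.5517 − 430·0.9243·0.4090 = 215.1630 − 162.5566 = 52.6064

€52.61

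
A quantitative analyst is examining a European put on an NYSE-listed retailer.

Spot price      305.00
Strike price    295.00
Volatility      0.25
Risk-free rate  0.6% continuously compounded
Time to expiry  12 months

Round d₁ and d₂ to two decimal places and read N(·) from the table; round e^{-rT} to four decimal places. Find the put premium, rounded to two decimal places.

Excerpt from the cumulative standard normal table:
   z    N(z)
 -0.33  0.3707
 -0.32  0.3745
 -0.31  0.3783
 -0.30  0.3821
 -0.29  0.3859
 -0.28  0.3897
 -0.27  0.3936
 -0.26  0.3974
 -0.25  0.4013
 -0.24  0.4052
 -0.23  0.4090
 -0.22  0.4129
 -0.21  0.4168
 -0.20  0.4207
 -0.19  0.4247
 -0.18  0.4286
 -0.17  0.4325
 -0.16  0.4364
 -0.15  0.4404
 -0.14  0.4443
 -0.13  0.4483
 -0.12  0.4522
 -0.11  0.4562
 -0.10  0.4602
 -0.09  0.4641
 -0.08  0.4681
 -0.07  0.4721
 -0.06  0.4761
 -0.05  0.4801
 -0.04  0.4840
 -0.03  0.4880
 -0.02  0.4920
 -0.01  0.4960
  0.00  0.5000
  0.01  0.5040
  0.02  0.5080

24.24

T = 1;  σ√T = 0.2500
d₁ = [ln(305/295) + (0.006 + 0.25²/2)·1] / 0.2500 = [0.0333 + 0.0372] / 0.2500 = 0.2823 which rounds to 0.28
d₂ = d₁ − σ√T = 0.2823 − 0.2500 = 0.0323 which rounds to 0.03
e^(−rT) = e^(−0.006·1) = 0.9940
P = 295·0.9940·N(-0.03) − 305·N(-0.28) = 295·0.9940·0.4880 − 305·0.3897 = 143.0962 − 118.8585 = 24.2377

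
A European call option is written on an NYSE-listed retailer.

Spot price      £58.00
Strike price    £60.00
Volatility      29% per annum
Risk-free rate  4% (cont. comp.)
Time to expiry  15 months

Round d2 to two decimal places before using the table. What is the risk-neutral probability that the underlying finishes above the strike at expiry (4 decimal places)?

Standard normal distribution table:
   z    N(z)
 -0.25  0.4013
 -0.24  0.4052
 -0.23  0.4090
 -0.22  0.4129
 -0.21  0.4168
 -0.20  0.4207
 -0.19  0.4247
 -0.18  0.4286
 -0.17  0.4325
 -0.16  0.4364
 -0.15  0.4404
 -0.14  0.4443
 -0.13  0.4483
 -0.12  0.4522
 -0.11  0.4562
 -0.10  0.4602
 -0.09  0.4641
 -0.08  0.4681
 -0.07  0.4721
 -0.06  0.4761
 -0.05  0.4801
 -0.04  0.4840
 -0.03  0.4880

0.4562

σ√T = 0.29 × 1.1180 = 0.3242
d₁ = [ln(58/60) + (0.04 + 0.29²/2)·1.25] / 0.3242 = [-0.0339 + 0.1026] / 0.3242 = 0.2118 ≈ 0.21
d₂ = d₁ − σ√T = 0.2118 − 0.3242 = -0.1125 ≈ -0.11
Risk-neutral Pr[S_T > K] = N(d₂) = N(-0.11) = 0.4562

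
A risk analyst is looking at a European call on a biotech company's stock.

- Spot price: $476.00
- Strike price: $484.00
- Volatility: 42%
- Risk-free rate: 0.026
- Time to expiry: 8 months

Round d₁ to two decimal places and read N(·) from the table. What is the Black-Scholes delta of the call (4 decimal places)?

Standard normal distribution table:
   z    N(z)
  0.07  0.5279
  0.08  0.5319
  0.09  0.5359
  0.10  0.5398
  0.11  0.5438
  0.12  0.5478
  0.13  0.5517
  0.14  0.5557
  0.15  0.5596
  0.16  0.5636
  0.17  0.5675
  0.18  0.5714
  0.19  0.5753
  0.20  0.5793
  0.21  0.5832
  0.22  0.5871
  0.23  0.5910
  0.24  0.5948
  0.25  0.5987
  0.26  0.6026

σ√T = 0.42 × 0.8165 = 0.3429
d₁ = [ln(476/484) + (0.026 + 0.42²/2)·0.6667] / 0.3429 = [-0.0167 + 0.0761] / 0.3429 = 0.1734 ⇒ 0.17
N(d₁) = N(0.17) = 0.5675
Δ_call = N(d₁) = 0.5675

0.5675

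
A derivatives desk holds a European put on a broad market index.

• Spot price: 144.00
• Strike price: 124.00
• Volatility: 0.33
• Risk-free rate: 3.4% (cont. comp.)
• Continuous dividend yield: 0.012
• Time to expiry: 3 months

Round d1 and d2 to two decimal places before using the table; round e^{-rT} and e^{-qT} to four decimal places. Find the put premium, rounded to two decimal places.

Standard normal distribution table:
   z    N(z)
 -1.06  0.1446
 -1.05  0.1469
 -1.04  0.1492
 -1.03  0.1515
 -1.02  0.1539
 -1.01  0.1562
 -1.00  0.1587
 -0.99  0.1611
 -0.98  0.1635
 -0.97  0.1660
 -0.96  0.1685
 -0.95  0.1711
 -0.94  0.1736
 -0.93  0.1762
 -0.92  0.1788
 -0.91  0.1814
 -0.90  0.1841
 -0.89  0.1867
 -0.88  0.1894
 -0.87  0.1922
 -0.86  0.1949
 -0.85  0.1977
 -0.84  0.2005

1.87

T = 0.25;  σ√T = 0.1650
d₁ = [ln(144/124) + (0.034 − 0.012 + 0.33²/2)·0.25] / 0.1650 = [0.1495 + 0.0191] / 0.1650 = 1.0221 which rounds to 1.02
d₂ = d₁ − σ√T = 1.0221 − 0.1650 = 0.8571 which rounds to 0.86
exp(−qT) = exp(−0.012·0.25) = 0.9970;  exp(−rT) = exp(−0.034·0.25) = 0.9915
N(−d₂) = N(-0.86) = 0.1949;  N(−d₁) = N(-1.02) = 0.1539
P = 124·0.9915·0.1949 − 144·0.9970·0.1539 = 23.9622 − 22.0951 = 1.8671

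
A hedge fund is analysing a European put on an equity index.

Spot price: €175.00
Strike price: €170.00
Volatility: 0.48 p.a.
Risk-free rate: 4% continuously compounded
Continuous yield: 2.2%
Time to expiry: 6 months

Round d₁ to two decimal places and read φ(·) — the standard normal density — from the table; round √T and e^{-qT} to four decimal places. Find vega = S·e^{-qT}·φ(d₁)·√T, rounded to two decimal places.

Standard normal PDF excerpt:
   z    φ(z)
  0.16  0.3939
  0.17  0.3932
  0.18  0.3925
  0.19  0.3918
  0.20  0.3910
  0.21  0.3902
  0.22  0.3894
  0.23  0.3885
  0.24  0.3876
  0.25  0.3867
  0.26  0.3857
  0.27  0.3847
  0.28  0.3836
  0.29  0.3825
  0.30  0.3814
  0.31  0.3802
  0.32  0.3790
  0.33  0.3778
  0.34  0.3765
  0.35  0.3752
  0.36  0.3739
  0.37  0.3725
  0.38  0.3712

46.95

T = 0.5;  σ√T = 0.3394
ln(S/K) + (r − q + σ²/2)T = ln(175/170) + (0.04 − 0.022 + 0.48²/2)·0.5 = 0.0290 + 0.0666 = 0.0956
d₁ = 0.0956 / 0.3394 = 0.2816 which rounds to 0.28
√T = √0.5 = 0.7071
φ(d₁) = φ(0.28) = 0.3836
e^(−qT) = e^(−0.022·0.5) = 0.9891
vega = S·e^(−qT)·φ(d₁)·√T = 175·0.9891·0.3836·0.7071 = 46.9502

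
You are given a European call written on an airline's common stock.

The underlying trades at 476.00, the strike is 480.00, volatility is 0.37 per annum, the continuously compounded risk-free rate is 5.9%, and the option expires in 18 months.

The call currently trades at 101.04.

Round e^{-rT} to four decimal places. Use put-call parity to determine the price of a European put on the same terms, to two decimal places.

64.38

exp(−rT) = exp(−0.059·1.5) = 0.9153
Put-call parity: C − P = S − K·e^(−rT) = 476 − 480·0.9153 = 476 − 439.3440 = 36.6560
P = C − (C − P) = 101.04 − (36.6560) = 64.3840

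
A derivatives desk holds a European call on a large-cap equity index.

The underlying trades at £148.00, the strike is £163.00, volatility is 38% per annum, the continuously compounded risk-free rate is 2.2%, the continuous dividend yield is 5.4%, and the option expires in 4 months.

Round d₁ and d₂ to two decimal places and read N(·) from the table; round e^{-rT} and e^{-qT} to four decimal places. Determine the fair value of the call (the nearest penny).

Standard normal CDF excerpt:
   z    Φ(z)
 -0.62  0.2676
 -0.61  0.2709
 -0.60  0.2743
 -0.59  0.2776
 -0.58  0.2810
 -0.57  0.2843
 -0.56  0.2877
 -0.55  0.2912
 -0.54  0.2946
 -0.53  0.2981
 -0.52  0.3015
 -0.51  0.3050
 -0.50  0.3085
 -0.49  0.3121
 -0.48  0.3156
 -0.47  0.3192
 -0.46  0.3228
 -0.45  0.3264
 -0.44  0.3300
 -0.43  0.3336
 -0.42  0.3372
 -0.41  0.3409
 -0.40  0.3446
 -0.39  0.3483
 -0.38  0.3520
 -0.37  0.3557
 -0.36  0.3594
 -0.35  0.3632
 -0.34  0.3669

σ√T = 0.38 × 0.5774 = 0.2194
d₁ = [ln(148/163) + (0.022 − 0.054 + ½·0.38²)·0.3333] / (σ√T) = (-0.0965 + 0.0134) / 0.2194 = -0.3789 which rounds to -0.38
d₂ = -0.3789 − 0.2194 = -0.5983 which rounds to -0.60
e^(−qT) = e^(−0.054·0.3333) = 0.9822;  e^(−rT) = e^(−0.022·0.3333) = 0.9927
N(d₁) = N(-0.38) = 0.3520;  N(d₂) = N(-0.60) = 0.2743
C = 148·0.9822·0.3520 − 163·0.9927·0.2743 = 51.1687 − 44.3845 = 6.7842

£6.78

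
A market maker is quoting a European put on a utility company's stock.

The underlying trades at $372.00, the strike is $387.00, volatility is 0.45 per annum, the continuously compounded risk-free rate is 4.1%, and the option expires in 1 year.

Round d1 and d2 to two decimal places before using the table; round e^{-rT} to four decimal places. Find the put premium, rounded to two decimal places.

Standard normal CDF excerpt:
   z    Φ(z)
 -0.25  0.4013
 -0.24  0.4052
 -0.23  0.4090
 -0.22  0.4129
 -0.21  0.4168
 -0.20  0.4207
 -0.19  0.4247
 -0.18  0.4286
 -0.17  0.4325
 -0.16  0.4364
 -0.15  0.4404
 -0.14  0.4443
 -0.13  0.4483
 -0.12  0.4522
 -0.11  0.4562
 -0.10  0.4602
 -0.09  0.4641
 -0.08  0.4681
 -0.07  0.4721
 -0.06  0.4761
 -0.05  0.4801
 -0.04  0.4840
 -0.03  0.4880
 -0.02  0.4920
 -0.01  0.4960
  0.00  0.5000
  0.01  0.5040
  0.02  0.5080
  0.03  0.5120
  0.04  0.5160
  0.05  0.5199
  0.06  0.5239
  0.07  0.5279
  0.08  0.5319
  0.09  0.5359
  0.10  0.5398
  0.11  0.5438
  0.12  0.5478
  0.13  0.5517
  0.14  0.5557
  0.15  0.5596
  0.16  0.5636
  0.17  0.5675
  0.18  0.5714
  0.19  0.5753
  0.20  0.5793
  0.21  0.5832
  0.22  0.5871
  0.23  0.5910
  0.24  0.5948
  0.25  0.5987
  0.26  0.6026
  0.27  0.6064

σ√T = 0.45·√1 = 0.4500
d₁ = [ln(372/387) + (0.041 + 0.45²/2)·1] / 0.4500 = [-0.0395 + 0.1423] / 0.4500 = 0.2283 ⇒ 0.23
d₂ = d₁ − σ√T = 0.2283 − 0.4500 = -0.2217 ⇒ -0.22
e^(−rT) = e^(−0.041·1) = 0.9598
N(−d₂) = N(0.22) = 0.5871;  N(−d₁) = N(-0.23) = 0.4090
P = 387·0.9598·0.5871 − 372·0.4090 = 218.0740 − 152.1480 = 65.9260

$65.93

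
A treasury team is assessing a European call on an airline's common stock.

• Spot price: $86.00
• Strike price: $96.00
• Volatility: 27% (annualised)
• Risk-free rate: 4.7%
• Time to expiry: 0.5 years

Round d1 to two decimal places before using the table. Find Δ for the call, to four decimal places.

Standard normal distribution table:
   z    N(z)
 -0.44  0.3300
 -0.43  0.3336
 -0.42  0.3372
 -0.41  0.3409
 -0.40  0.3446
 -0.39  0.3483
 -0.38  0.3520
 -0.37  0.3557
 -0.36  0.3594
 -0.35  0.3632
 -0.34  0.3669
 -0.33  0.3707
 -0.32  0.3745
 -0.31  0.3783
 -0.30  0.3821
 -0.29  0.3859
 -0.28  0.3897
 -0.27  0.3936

0.3594

σ√T = 0.27·√0.5 = 0.1909
d₁ = [ln(86/96) + (0.047 + 0.27²/2)·0.5] / 0.1909 = [-0.1100 + 0.0417] / 0.1909 = -0.3576 → -0.36
N(d₁) = N(-0.36) = 0.3594
Δ_call = N(d₁) = 0.3594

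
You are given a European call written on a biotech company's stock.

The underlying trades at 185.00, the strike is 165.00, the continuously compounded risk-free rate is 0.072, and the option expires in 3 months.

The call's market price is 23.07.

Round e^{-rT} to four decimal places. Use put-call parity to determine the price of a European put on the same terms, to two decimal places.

exp(−rT) = exp(−0.072·0.25) = 0.9822
Put-call parity: C − P = S − K·e^(−rT) = 185 − 165·0.9822 = 185 − 162.0630 = 22.9370
P = C − (C − P) = 23.07 − (22.9370) = 0.1330

0.13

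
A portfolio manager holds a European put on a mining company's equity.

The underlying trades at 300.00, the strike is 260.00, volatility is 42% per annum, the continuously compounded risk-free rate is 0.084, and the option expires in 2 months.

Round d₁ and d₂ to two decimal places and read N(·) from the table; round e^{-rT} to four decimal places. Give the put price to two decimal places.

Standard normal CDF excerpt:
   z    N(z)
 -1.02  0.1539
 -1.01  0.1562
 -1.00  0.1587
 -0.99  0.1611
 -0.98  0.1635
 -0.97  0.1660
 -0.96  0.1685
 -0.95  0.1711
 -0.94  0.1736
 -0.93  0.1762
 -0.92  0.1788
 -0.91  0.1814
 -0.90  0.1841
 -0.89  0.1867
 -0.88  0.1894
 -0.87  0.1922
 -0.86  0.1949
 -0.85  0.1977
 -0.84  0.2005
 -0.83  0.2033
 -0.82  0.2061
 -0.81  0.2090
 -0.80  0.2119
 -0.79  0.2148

σ√T = 0.42·√0.1667 = 0.1715
ln(S/K) + (r + σ²/2)T = ln(300/260) + (0.084 + 0.42²/2)·0.1667 = 0.1431 + 0.0287 = 0.1718
d₁ = 0.1718 / 0.1715 = 1.0020 → 1.00
d₂ = d₁ − σ√T = 1.0020 − 0.1715 = 0.8305 → 0.83
exp(−rT) = exp(−0.084·0.1667) = 0.9861
N(−d₂) = N(-0.83) = 0.2033;  N(−d₁) = N(-1.00) = 0.1587
P = 260·0.9861·0.2033 − 300·0.1587 = 52.1233 − 47.6100 = 4.5133

4.51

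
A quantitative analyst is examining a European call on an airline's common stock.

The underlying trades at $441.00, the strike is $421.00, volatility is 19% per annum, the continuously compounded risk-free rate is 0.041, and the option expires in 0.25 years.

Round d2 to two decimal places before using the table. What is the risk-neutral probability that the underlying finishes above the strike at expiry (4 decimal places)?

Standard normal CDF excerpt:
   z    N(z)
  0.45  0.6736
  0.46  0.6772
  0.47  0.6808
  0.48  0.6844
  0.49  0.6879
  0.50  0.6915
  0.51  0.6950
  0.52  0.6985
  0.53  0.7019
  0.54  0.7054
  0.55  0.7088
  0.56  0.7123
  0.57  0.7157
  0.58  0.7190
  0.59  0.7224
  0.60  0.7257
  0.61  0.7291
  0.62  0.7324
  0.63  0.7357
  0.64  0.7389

σ√T = 0.19 × 0.5000 = 0.0950
d₁ = [ln(441/421) + (0.041 + 0.19²/2)·0.25] / 0.0950 = [0.0464 + 0.0148] / 0.0950 = 0.6439 which rounds to 0.64
d₂ = d₁ − σ√T = 0.6439 − 0.0950 = 0.5489 which rounds to 0.55
Risk-neutral Pr[S_T > K] = N(d₂) = N(0.55) = 0.7088

0.7088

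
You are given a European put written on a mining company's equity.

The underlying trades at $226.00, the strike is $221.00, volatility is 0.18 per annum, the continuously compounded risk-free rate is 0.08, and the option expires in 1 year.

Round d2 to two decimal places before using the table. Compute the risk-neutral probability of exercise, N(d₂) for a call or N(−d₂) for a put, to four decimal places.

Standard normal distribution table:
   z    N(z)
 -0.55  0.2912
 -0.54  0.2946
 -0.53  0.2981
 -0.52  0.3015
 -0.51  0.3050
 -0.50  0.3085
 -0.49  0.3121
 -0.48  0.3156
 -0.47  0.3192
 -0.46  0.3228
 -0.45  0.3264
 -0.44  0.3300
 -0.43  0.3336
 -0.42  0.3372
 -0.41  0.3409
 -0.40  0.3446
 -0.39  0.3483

σ√T = 0.18·√1 = 0.1800
d₁ = [ln(226/221) + (0.08 + 0.18²/2)·1] / 0.1800 = [0.0224 + 0.0962] / 0.1800 = 0.6587 → 0.66
d₂ = d₁ − σ√T = 0.6587 − 0.1800 = 0.4787 → 0.48
Risk-neutral Pr[S_T < K] = N(−d₂) = N(-0.48) = 0.3156

0.3156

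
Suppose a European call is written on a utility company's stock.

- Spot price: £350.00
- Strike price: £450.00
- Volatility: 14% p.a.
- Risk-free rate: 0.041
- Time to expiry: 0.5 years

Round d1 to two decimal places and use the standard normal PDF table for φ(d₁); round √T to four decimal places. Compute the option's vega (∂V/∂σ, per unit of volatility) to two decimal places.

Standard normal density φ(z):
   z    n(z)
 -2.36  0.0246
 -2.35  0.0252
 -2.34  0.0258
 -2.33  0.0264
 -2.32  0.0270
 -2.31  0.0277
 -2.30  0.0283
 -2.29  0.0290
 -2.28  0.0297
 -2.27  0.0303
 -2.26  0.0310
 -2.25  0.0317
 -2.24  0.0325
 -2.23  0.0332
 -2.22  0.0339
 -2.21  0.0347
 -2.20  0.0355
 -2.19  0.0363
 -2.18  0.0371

σ√T = 0.14 × 0.7071 = 0.0990
ln(S/K) + (r + σ²/2)T = ln(350/450) + (0.041 + 0.14²/2)·0.5 = -0.2513 + 0.0254 = -0.2259
d₁ = -0.2259 / 0.0990 = -2.2821 → -2.28
√T = √0.5 = 0.7071
φ(d₁) = φ(-2.28) = 0.0297
vega = S·φ(d₁)·√T = 350·0.0297·0.7071 = 7.3503
(The put has the same vega.)

7.35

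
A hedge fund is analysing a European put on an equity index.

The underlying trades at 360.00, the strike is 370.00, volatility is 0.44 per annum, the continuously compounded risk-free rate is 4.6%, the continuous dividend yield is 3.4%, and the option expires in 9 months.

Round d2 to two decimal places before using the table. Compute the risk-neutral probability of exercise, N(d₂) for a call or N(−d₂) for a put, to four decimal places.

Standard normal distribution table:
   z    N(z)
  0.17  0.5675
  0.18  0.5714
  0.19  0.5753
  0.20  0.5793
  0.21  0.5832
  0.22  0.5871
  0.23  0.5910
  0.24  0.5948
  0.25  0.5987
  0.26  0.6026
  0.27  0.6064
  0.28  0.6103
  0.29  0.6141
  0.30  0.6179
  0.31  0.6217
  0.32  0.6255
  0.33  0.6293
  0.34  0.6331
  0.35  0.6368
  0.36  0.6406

0.5948

σ√T = 0.44 × 0.8660 = 0.3811
d₁ = [ln(360/370) + (0.046 − 0.034 + ½·0.44²)·0.75] / (σ√T) = (-0.0274 + 0.0816) / 0.3811 = 0.1422 ⇒ 0.14
d₂ = 0.1422 − 0.3811 = -0.2388 ⇒ -0.24
Risk-neutral Pr[S_T < K] = N(−d₂) = N(0.24) = 0.5948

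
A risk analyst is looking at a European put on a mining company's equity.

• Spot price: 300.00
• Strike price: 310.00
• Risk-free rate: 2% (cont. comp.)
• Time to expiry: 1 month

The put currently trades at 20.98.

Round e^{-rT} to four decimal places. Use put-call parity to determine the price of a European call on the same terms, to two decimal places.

11.51

exp(−rT) = exp(−0.02·0.08333) = 0.9983
Put-call parity: C − P = S − K·e^(−rT) = 300 − 310·0.9983 = 300 − 309.4730 = -9.4730
C = P + (C − P) = 20.98 + (-9.4730) = 11.5070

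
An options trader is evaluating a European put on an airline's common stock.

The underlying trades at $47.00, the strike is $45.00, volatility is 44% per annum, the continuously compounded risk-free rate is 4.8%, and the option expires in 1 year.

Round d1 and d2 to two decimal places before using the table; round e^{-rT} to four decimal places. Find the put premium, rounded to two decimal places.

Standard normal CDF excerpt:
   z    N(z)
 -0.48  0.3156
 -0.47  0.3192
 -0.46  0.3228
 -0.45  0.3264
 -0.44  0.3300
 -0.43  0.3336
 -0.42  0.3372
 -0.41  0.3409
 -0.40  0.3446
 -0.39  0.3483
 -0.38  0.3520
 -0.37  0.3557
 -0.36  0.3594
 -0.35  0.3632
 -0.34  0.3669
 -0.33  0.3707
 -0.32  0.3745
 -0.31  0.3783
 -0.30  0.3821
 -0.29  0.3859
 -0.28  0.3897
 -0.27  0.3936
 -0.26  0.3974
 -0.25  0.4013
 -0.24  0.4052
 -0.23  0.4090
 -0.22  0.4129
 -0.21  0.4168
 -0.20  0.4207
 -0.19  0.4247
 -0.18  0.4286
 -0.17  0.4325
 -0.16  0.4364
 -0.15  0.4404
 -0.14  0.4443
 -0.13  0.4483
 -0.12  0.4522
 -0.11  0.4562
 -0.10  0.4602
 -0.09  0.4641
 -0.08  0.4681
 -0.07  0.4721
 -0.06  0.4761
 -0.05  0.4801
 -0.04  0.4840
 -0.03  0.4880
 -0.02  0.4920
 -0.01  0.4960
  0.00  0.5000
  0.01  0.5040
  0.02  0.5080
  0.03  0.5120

σ√T = 0.44 × 1.0000 = 0.4400
d₁ = [ln(47/45) + (0.048 + 0.44²/2)·1] / 0.4400 = [0.0435 + 0.1448] / 0.4400 = 0.4279 ≈ 0.43
d₂ = d₁ − σ√T = 0.4279 − 0.4400 = -0.0121 ≈ -0.01
e^(−rT) = e^(−0.048·1) = 0.9531
N(−d₂) = N(0.01) = 0.5040;  N(−d₁) = N(-0.43) = 0.3336
P = 45·0.9531·0.5040 − 47·0.3336 = 21.6163 − 15.6792 = 5.9371

$5.94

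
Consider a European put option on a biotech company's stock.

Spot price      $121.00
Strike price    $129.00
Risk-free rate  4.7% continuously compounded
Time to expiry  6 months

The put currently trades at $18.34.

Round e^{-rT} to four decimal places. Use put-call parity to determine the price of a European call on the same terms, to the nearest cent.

$13.33

e^(−rT) = e^(−0.047·0.5) = 0.9768
Put-call parity: C − P = S − K·e^(−rT) = 121 − 129·0.9768 = 121 − 126.0072 = -5.0072
C = P + (C − P) = 18.34 + (-5.0072) = 13.3328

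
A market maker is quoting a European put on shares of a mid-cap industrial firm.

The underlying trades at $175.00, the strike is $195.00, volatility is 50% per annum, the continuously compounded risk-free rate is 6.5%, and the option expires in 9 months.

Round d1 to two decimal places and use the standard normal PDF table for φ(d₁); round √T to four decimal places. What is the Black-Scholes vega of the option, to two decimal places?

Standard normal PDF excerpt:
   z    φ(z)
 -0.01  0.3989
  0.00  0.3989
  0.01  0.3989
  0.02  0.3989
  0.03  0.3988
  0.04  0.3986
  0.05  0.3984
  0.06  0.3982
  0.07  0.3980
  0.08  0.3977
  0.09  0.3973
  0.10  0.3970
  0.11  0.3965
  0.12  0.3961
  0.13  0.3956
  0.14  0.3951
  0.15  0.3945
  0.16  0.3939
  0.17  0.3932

60.27

T = 0.75;  σ√T = 0.4330
ln(S/K) + (r + σ²/2)T = ln(175/195) + (0.065 + 0.5²/2)·0.75 = -0.1082 + 0.1425 = 0.0343
d₁ = 0.0343 / 0.4330 = 0.0792 ≈ 0.08
√T = √0.75 = 0.8660
φ(d₁) = φ(0.08) = 0.3977
vega = S·φ(d₁)·√T = 175·0.3977·0.8660 = 60.2714
(The call has the same vega.)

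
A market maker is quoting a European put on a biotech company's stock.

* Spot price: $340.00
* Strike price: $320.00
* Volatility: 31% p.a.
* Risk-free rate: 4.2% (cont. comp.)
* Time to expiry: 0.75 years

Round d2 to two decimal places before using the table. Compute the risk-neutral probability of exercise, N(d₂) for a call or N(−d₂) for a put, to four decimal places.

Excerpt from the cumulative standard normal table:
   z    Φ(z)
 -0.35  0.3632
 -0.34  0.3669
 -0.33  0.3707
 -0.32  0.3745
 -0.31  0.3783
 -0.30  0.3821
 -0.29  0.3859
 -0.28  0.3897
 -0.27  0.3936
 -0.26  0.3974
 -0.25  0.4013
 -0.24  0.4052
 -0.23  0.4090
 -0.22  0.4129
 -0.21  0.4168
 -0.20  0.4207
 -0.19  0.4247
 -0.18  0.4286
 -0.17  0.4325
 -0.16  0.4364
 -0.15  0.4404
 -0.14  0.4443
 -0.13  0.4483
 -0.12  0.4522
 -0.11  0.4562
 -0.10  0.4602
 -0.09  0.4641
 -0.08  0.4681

0.4168

T = 0.75;  σ√T = 0.2685
d₁ = [ln(340/320) + (0.042 + 0.31²/2)·0.75] / 0.2685 = [0.0606 + 0.0675] / 0.2685 = 0.4774 ⇒ 0.48
d₂ = d₁ − σ√T = 0.4774 − 0.2685 = 0.2089 ⇒ 0.21
Risk-neutral Pr[S_T < K] = N(−d₂) = N(-0.21) = 0.4168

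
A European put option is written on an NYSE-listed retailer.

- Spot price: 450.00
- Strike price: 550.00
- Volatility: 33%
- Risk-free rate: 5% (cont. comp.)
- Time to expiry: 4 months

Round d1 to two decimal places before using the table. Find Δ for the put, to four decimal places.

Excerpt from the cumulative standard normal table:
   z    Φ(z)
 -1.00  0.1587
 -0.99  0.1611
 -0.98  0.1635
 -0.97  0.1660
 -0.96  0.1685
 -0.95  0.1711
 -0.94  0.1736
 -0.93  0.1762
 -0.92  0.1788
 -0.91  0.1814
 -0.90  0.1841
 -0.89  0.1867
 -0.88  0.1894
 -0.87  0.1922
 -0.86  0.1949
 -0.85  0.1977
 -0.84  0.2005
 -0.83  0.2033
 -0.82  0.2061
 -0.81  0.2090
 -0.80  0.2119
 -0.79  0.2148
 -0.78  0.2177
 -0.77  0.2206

-0.8078

σ√T = 0.33·√0.3333 = 0.1905
d₁ = [ln(450/550) + (0.05 + 0.33²/2)·0.3333] / 0.1905 = [-0.2007 + 0.0348] / 0.1905 = -0.8705 ⇒ -0.87
N(d₁) = N(-0.87) = 0.1922
Δ_put = N(d₁) − 1 = 0.1922 − 1 = -0.8078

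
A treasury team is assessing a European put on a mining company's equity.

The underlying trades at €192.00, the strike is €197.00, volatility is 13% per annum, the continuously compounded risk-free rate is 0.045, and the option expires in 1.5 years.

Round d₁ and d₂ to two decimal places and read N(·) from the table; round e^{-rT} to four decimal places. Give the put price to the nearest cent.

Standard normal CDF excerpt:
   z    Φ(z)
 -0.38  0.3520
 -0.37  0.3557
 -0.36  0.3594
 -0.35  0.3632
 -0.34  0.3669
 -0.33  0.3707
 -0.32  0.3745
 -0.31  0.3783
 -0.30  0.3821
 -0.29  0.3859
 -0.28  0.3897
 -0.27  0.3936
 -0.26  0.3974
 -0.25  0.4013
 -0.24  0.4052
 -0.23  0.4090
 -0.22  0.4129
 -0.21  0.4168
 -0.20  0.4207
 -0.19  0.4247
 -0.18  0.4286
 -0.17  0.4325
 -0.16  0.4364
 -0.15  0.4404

σ√T = 0.13 × 1.2247 = 0.1592
d₁ = [ln(192/197) + (0.045 + 0.13²/2)·1.5] / 0.1592 = [-0.0257 + 0.0802] / 0.1592 = 0.3421 → 0.34
d₂ = d₁ − σ√T = 0.3421 − 0.1592 = 0.1829 → 0.18
exp(−rT) = exp(−0.045·1.5) = 0.9347
N(−d₂) = N(-0.18) = 0.4286;  N(−d₁) = N(-0.34) = 0.3669
P = 197·0.9347·0.4286 − 192·0.3669 = 78.9206 − 70.4448 = 8.4758

€8.48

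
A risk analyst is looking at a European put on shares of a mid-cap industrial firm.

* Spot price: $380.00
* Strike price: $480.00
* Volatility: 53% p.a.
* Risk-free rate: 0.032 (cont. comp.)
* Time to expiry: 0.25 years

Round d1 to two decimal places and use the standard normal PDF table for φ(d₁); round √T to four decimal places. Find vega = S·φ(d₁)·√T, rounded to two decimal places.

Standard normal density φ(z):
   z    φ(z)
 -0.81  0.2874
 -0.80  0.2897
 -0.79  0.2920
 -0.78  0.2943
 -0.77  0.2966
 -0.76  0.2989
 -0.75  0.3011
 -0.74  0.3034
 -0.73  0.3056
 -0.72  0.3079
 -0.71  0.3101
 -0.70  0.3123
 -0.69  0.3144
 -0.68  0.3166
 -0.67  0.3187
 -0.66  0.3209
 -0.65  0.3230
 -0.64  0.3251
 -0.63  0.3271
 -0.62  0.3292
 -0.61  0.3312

σ√T = 0.53 × 0.5000 = 0.2650
d₁ = [ln(380/480) + (0.032 + 0.53²/2)·0.25] / 0.2650 = [-0.2336 + 0.0431] / 0.2650 = -0.7189 which rounds to -0.72
√T = √0.25 = 0.5000
φ(d₁) = φ(-0.72) = 0.3079
vega = S·φ(d₁)·√T = 380·0.3079·0.5000 = 58.5010
(Call and put vega coincide under Black-Scholes.)

58.50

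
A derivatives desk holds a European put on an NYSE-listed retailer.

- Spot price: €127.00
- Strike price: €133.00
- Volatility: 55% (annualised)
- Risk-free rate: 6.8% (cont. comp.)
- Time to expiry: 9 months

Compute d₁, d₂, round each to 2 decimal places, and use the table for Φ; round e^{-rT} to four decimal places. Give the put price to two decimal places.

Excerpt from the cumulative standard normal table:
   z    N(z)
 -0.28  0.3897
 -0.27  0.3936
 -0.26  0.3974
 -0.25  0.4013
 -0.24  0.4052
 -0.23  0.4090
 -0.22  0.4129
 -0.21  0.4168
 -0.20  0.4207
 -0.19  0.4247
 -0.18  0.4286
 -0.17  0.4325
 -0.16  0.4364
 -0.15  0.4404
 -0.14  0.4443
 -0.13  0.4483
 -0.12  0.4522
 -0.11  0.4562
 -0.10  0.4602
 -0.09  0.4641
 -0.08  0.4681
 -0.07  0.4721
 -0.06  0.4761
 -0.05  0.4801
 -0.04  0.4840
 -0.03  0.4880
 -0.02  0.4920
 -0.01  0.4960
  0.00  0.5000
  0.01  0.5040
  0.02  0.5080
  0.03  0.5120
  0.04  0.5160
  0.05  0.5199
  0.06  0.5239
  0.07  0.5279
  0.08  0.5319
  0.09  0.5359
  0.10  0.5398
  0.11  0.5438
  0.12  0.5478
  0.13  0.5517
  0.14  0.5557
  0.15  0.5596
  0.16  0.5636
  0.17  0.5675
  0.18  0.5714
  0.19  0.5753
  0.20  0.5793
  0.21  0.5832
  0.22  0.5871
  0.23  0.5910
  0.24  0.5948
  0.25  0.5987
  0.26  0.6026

€23.73

σ√T = 0.55 × 0.8660 = 0.4763
d₁ = [ln(127/133) + (0.068 + 0.55²/2)·0.75] / 0.4763 = [-0.0462 + 0.1644] / 0.4763 = 0.2483 ≈ 0.25
d₂ = d₁ − σ√T = 0.2483 − 0.4763 = -0.2280 ≈ -0.23
e^(−rT) = e^(−0.068·0.75) = 0.9503
N(−d₂) = N(0.23) = 0.5910;  N(−d₁) = N(-0.25) = 0.4013
P = 133·0.9503·0.5910 − 127·0.4013 = 74.6964 − 50.9651 = 23.7313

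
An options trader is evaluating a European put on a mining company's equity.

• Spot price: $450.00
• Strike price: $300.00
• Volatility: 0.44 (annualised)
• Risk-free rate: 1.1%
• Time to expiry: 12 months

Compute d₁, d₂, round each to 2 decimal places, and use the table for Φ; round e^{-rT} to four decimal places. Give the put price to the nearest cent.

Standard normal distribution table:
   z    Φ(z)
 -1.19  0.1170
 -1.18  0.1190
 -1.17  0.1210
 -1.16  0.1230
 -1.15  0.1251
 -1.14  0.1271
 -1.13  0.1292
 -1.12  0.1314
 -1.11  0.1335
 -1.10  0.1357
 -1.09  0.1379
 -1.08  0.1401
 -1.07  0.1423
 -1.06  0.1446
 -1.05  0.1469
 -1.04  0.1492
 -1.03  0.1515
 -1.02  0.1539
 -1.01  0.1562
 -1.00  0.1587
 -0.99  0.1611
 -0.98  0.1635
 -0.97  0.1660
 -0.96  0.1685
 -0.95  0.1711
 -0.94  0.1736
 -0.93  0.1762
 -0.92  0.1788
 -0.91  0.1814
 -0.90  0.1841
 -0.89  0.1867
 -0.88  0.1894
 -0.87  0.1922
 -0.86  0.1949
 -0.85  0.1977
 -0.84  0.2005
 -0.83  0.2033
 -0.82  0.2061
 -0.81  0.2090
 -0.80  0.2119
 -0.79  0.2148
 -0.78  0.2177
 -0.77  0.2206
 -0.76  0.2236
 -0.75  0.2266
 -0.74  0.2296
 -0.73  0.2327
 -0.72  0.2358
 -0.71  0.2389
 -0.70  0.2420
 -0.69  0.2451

$14.60

T = 1;  σ√T = 0.4400
d₁ = [ln(450/300) + (0.011 + ½·0.44²)·1] / (σ√T) = (0.4055 + 0.1078) / 0.4400 = 1.1665 ≈ 1.17
d₂ = 1.1665 − 0.4400 = 0.7265 ≈ 0.73
e^(−rT) = e^(−0.011·1) = 0.9891
N(−d₂) = N(-0.73) = 0.2327;  N(−d₁) = N(-1.17) = 0.1210
P = 300·0.9891·0.2327 − 450·0.1210 = 69.0491 − 54.4500 = 14.5991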